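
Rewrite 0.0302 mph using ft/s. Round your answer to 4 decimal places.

0.0443 ft/s

1 mile per hour = 1.46667 feet per second.
Then 0.0302 × 1.46667 ≈ 0.0443 ft/s.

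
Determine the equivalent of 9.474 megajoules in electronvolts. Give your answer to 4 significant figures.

1 megajoule = 6.24151e+24 electronvolts.
9.474 × 6.24151e+24 ≈ 5.913e+25 eV.

5.913e+25 electronvolts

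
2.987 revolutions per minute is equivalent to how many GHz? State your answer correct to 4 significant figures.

4.978 × 10^-11 GHz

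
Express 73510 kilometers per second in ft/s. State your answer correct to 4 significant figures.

2.412 × 10^8 ft/s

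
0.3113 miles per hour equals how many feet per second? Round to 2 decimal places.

0.46 ft/s

1 mph = 1.46667 ft/s.
So 0.3113 × 1.46667 ≈ 0.46 ft/s.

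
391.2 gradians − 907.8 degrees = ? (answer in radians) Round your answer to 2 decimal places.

391.2 grad = 6.14496 rad and 907.8 ° = 15.8441 rad.
6.14496 − 15.8441 ≈ -9.70 rad.

-9.70 rad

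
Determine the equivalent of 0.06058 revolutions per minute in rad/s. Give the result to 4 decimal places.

0.0063 rad/s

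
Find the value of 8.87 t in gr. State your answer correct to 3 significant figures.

1.37e+8 gr

1 metric ton = 1.54324e+7 gr.
Thus 8.87 × 1.54324e+7 ≈ 1.37e+8 gr.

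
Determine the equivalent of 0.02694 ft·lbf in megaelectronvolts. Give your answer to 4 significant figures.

2.280e+11 megaelectronvolts

1 foot-pound = 8.46235e+12 MeV.
Thus 0.02694 × 8.46235e+12 ≈ 2.280e+11 MeV.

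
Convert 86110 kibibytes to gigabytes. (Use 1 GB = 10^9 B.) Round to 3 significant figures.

1 KiB = 1.02400 × 10^-6 GB.
Thus 86110 × 1.02400 × 10^-6 ≈ 0.0882 GB.

0.0882 GB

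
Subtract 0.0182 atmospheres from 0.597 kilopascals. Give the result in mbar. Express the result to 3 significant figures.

-12.5 mbar

0.597 kPa = 5.970000 mbar and 0.0182 atm = 18.44115 mbar.
5.970000 − 18.44115 ≈ -12.5 mbar.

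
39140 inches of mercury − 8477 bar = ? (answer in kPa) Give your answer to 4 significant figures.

-715200 kPa

39140 inHg = 132543 kPa and 8477 bar = 847700 kPa.
132543 − 847700 ≈ -715200 kPa.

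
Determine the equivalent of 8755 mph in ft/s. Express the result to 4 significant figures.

1 mile per hour = 1.46667 ft/s.
Thus 8755 × 1.46667 ≈ 12840 ft/s.

12840 feet per second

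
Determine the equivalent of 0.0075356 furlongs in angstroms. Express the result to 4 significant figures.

1.516e+10 Å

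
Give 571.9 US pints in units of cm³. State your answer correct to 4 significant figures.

270600 cubic centimeters

1 US pt = 473.176 cm³.
571.9 × 473.176 ≈ 270600 cm³.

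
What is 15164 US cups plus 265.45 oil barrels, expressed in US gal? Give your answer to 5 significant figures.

12097 US gal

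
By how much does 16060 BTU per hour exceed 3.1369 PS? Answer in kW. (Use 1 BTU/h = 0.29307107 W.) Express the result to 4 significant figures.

2.400 kW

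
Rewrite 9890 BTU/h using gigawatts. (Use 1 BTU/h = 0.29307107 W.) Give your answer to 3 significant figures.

2.90 × 10^-6 gigawatts

1 BTU/h = 2.93071 × 10^-10 GW.
Then 9890 × 2.93071 × 10^-10 ≈ 2.90 × 10^-6 GW.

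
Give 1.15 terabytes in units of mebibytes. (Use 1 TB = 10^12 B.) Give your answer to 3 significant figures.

1.10 × 10^6 MiB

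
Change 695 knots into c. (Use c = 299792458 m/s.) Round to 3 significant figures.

1.19 × 10^-6 times the speed of light

1 kn = 1.71600 × 10^-9 c.
Then 695 × 1.71600 × 10^-9 ≈ 1.19 × 10^-6 c.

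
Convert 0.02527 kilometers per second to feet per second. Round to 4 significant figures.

82.91 ft/s

1 kilometer per second = 3280.84 feet per second.
Then 0.02527 × 3280.84 ≈ 82.91 ft/s.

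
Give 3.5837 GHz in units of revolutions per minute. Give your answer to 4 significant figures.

2.150e+11 revolutions per minute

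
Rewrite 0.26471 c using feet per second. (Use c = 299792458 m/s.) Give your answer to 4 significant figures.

1 speed of light = 9.83571 × 10^8 ft/s.
So 0.26471 × 9.83571 × 10^8 ≈ 2.604 × 10^8 ft/s.

2.604 × 10^8 ft/s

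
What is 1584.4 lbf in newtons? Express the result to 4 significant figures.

7048 N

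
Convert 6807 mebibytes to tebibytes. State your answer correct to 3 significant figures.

0.00649 TiB

1 MiB = 9.53674 × 10^-7 tebibytes.
Thus 6807 × 9.53674 × 10^-7 ≈ 0.00649 TiB.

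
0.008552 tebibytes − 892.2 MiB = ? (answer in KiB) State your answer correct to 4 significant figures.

0.008552 TiB = 9.18264 × 10^6 KiB and 892.2 MiB = 913613 KiB.
9.18264 × 10^6 − 913613 ≈ 8.269 × 10^6 KiB.

8.269 × 10^6 kibibytes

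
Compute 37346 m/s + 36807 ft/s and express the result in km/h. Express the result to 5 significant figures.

174830 kilometers per hour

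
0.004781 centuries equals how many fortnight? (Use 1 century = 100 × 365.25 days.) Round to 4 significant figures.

12.47 fortnights

1 century = 2608.93 fortnight.
0.004781 × 2608.93 ≈ 12.47 fortnight.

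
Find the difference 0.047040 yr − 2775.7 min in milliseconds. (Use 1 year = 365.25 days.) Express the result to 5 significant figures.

0.047040 yr = 1.48447 × 10^9 ms and 2775.7 min = 1.66542 × 10^8 ms.
1.48447 × 10^9 − 1.66542 × 10^8 ≈ 1.3179 × 10^9 ms.

1.3179 × 10^9 milliseconds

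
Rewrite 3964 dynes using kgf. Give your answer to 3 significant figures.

1 dyn = 1.01972 × 10^-6 kgf.
3964 × 1.01972 × 10^-6 ≈ 0.00404 kgf.

0.00404 kgf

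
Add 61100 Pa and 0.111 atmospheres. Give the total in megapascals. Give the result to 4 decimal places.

61100 Pa = 0.0611000 MPa and 0.111 atm = 0.0112471 MPa.
0.0611000 + 0.0112471 ≈ 0.0723 MPa.

0.0723 MPa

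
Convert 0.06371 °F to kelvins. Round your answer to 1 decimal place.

K = (°F + 459.67) × 5/9.
Applying the formula gives 255.4 K.

255.4 kelvins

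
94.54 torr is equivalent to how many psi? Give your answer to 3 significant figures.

1.83 psi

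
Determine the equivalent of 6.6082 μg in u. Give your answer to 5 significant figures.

3.9796e+18 u

1 microgram = 6.02214e+17 atomic mass units.
Then 6.6082 × 6.02214e+17 ≈ 3.9796e+18 u.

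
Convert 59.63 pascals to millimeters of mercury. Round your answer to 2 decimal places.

0.45 mmHg

1 pascal = 0.00750062 mmHg.
Thus 59.63 × 0.00750062 ≈ 0.45 mmHg.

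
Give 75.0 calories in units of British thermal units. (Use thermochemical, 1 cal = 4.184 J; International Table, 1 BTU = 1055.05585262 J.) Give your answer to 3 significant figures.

1 calorie = 0.00396567 British thermal units.
So 75.0 × 0.00396567 ≈ 0.297 BTU.

0.297 BTU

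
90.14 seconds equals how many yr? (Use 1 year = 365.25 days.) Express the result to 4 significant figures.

1 second = 3.16881 × 10^-8 years.
90.14 × 3.16881 × 10^-8 ≈ 2.856 × 10^-6 yr.

2.856 × 10^-6 yr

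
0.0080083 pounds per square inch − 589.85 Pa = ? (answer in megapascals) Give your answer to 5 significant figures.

0.0080083 psi = 5.52153e-5 MPa and 589.85 Pa = 0.000589850 MPa.
5.52153e-5 − 0.000589850 ≈ -0.00053463 MPa.

-0.00053463 MPa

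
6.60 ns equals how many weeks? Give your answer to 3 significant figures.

1.09 × 10^-14 wk

1 nanosecond = 1.65344 × 10^-15 weeks.
So 6.60 × 1.65344 × 10^-15 ≈ 1.09 × 10^-14 wk.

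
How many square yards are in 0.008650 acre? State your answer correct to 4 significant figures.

41.87 yd²

1 acre = 4840.00 yd².
Thus 0.008650 × 4840.00 ≈ 41.87 yd².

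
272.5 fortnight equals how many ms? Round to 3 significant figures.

1 fortnight = 1.20960e+9 milliseconds.
Thus 272.5 × 1.20960e+9 ≈ 3.30e+11 ms.

3.30e+11 ms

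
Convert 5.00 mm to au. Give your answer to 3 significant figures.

3.34e-14 au

1 millimeter = 6.68459e-15 au.
5.00 × 6.68459e-15 ≈ 3.34e-14 au.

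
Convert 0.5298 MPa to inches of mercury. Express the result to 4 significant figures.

156.4 inHg

1 MPa = 295.300 inHg.
Then 0.5298 × 295.300 ≈ 156.4 inHg.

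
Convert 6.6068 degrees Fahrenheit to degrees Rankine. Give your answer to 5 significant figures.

466.28 °R

°R = °F + 459.67.
Applying the formula gives 466.28 °R.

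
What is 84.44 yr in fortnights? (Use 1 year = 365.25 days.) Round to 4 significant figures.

1 yr = 26.0893 fortnight.
Then 84.44 × 26.0893 ≈ 2203 fortnight.

2203 fortnight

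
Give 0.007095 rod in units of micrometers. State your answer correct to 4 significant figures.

35680 micrometers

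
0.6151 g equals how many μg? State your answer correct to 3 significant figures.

615000 μg

1 gram = 1.00000 × 10^6 micrograms.
Thus 0.6151 × 1.00000 × 10^6 ≈ 615000 μg.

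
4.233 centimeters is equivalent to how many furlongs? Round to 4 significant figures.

0.0002104 furlong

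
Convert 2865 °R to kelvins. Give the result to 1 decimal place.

1591.7 K

°R = K × 9/5.
Applying the formula gives 1591.7 K.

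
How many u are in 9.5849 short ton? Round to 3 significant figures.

1 short ton = 5.46319e+29 u.
9.5849 × 5.46319e+29 ≈ 5.24e+30 u.

5.24e+30 u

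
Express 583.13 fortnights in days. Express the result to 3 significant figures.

8160 d

1 fortnight = 14.0000 d.
So 583.13 × 14.0000 ≈ 8160 d.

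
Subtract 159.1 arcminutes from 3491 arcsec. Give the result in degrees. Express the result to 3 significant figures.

3491 arcsec = 0.969722 ° and 159.1 arcmin = 2.65167 °.
0.969722 − 2.65167 ≈ -1.68 °.

-1.68 degrees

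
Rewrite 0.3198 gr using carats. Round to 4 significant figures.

0.1036 ct

1 gr = 0.323995 carats.
Thus 0.3198 × 0.323995 ≈ 0.1036 ct.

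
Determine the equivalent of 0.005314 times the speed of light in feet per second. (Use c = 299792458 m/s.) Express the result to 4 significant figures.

5.227e+6 ft/s

1 speed of light = 9.83571e+8 ft/s.
0.005314 × 9.83571e+8 ≈ 5.227e+6 ft/s.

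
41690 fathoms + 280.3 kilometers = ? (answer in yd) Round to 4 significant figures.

389900 yd

41690 fathom = 83380.0 yd and 280.3 km = 306540 yd.
83380.0 + 306540 ≈ 389900 yd.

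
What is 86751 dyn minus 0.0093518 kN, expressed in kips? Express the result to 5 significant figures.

-0.0019073 kip

86751 dyn = 0.000195024 kip and 0.0093518 kN = 0.00210237 kip.
0.000195024 − 0.00210237 ≈ -0.0019073 kip.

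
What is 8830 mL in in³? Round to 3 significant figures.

539 in³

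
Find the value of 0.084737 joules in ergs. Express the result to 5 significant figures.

847370 erg

1 J = 1.00000e+7 erg.
So 0.084737 × 1.00000e+7 ≈ 847370 erg.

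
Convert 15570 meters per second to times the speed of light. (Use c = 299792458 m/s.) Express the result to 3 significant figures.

5.19e-5 times the speed of light

1 m/s = 3.33564e-9 times the speed of light.
15570 × 3.33564e-9 ≈ 5.19e-5 c.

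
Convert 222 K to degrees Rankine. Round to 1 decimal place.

°R = K × 9/5.
Applying the formula gives 399.6 °R.

399.6 °R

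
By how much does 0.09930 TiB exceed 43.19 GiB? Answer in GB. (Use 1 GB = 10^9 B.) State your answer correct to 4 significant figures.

62.81 gigabytes

0.09930 TiB = 109.182 GB and 43.19 GiB = 46.3749 GB.
109.182 − 46.3749 ≈ 62.81 GB.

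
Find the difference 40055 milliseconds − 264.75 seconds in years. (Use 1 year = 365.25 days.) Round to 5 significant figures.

40055 ms = 1.269266e-6 yr and 264.75 s = 8.389421e-6 yr.
1.269266e-6 − 8.389421e-6 ≈ -7.1202e-6 yr.

-7.1202e-6 yr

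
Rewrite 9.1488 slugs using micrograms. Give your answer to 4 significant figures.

1 slug = 1.45939e+10 micrograms.
Then 9.1488 × 1.45939e+10 ≈ 1.335e+11 μg.

1.335e+11 μg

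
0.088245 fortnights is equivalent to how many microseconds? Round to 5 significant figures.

1 fortnight = 1.20960 × 10^12 μs.
0.088245 × 1.20960 × 10^12 ≈ 1.0674 × 10^11 μs.

1.0674 × 10^11 μs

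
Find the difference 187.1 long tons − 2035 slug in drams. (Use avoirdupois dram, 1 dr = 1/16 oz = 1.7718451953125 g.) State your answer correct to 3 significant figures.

187.1 long ton = 1.07291 × 10^8 dr and 2035 slug = 1.67614 × 10^7 dr.
1.07291 × 10^8 − 1.67614 × 10^7 ≈ 9.05 × 10^7 dr.

9.05 × 10^7 dr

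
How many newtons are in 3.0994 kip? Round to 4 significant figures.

13790 N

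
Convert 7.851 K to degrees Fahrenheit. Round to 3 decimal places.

-445.538 degrees Fahrenheit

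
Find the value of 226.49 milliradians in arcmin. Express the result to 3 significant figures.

1 milliradian = 3.43775 arcmin.
226.49 × 3.43775 ≈ 779 arcmin.

779 arcminutes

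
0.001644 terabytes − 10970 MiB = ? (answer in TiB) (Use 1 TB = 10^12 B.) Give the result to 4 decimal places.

-0.0090 TiB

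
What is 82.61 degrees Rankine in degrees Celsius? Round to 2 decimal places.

°R = (°C + 273.15) × 9/5.
Applying the formula gives -227.26 °C.

-227.26 °C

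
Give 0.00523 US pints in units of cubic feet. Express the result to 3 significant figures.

8.74e-5 ft³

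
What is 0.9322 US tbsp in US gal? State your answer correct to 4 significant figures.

0.003641 US gallons

1 US tbsp = 0.00390625 US gallons.
0.9322 × 0.00390625 ≈ 0.003641 US gal.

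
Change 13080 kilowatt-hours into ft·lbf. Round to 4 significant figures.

3.473e+10 foot-pounds

1 kilowatt-hour = 2.65522e+6 ft·lbf.
13080 × 2.65522e+6 ≈ 3.473e+10 ft·lbf.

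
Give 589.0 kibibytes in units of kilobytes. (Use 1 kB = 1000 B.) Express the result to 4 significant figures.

603.1 kilobytes

1 KiB = 1.02400 kB.
Then 589.0 × 1.02400 ≈ 603.1 kB.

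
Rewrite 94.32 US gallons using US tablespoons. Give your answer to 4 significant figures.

24150 US tbsp

1 US gal = 256.000 US tbsp.
Then 94.32 × 256.000 ≈ 24150 US tbsp.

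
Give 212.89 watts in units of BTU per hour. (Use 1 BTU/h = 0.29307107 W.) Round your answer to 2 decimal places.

1 W = 3.41214 BTU per hour.
Then 212.89 × 3.41214 ≈ 726.41 BTU/h.

726.41 BTU/h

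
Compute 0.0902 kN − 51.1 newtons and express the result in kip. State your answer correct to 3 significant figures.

0.00879 kip

0.0902 kN = 0.0202778 kip and 51.1 N = 0.0114877 kip.
0.0202778 − 0.0114877 ≈ 0.00879 kip.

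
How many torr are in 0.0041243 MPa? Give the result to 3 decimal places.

1 megapascal = 7500.62 torr.
So 0.0041243 × 7500.62 ≈ 30.935 torr.

30.935 torr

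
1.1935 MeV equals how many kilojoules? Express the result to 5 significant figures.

1 megaelectronvolt = 1.60218 × 10^-16 kJ.
Then 1.1935 × 1.60218 × 10^-16 ≈ 1.9122 × 10^-16 kJ.

1.9122 × 10^-16 kilojoules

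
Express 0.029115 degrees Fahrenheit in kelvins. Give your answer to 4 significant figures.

K = (°F + 459.67) × 5/9.
Applying the formula gives 255.4 K.

255.4 kelvins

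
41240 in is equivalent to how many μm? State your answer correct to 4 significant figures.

1 in = 25400.0 μm.
Thus 41240 × 25400.0 ≈ 1.047e+9 μm.

1.047e+9 μm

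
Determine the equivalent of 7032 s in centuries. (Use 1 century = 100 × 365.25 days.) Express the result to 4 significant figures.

2.228 × 10^-6 century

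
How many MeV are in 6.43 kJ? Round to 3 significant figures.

1 kJ = 6.24151 × 10^15 MeV.
6.43 × 6.24151 × 10^15 ≈ 4.01 × 10^16 MeV.

4.01 × 10^16 megaelectronvolts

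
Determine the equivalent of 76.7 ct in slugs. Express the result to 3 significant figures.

0.00105 slug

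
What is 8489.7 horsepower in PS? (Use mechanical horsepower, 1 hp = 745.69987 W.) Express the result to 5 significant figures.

1 hp = 1.0138697 PS.
Thus 8489.7 × 1.0138697 ≈ 8607.4 PS.

8607.4 PS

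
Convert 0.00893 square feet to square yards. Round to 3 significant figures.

0.000992 square yards

1 square foot = 0.111111 yd².
So 0.00893 × 0.111111 ≈ 0.000992 yd².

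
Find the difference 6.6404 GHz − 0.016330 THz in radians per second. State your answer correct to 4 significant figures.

-6.088 × 10^10 rad/s

6.6404 GHz = 4.17229 × 10^10 rad/s and 0.016330 THz = 1.02604 × 10^11 rad/s.
4.17229 × 10^10 − 1.02604 × 10^11 ≈ -6.088 × 10^10 rad/s.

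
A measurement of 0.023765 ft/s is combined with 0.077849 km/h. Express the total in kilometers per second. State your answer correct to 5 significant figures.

0.023765 ft/s = 7.24357 × 10^-6 km/s and 0.077849 km/h = 2.16247 × 10^-5 km/s.
7.24357 × 10^-6 + 2.16247 × 10^-5 ≈ 2.8868 × 10^-5 km/s.

2.8868 × 10^-5 km/s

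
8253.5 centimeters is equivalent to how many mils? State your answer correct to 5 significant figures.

3.2494 × 10^6 mil

1 centimeter = 393.701 mil.
8253.5 × 393.701 ≈ 3.2494 × 10^6 mil.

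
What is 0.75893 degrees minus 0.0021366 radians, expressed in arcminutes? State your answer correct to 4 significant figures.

0.75893 ° = 45.5358 arcmin and 0.0021366 rad = 7.34509 arcmin.
45.5358 − 7.34509 ≈ 38.19 arcmin.

38.19 arcmin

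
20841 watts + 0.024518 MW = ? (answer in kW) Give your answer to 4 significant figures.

20841 W = 20.8410 kW and 0.024518 MW = 24.5180 kW.
20.8410 + 24.5180 ≈ 45.36 kW.

45.36 kilowatts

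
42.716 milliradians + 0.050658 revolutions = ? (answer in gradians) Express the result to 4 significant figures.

42.716 mrad = 2.71939 grad and 0.050658 rev = 20.2632 grad.
2.71939 + 20.2632 ≈ 22.98 grad.

22.98 gradians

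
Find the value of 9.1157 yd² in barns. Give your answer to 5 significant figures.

7.6219e+28 barn

1 yd² = 8.36127e+27 barn.
So 9.1157 × 8.36127e+27 ≈ 7.6219e+28 barn.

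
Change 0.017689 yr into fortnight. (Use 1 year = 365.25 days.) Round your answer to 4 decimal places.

0.4615 fortnights

1 year = 26.0893 fortnight.
So 0.017689 × 26.0893 ≈ 0.4615 fortnight.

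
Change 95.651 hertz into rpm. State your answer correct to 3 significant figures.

5740 rpm

1 Hz = 60.0000 rpm.
So 95.651 × 60.0000 ≈ 5740 rpm.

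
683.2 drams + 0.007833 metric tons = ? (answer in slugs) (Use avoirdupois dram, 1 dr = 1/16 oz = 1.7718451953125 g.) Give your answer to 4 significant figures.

683.2 dr = 0.0829473 slug and 0.007833 t = 0.536731 slug.
0.0829473 + 0.536731 ≈ 0.6197 slug.

0.6197 slug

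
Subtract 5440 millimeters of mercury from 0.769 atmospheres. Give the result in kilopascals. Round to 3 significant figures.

0.769 atm = 77.9189 kPa and 5440 mmHg = 725.274 kPa.
77.9189 − 725.274 ≈ -647 kPa.

-647 kilopascals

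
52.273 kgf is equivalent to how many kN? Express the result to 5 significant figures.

1 kilogram-force = 0.00980665 kilonewtons.
So 52.273 × 0.00980665 ≈ 0.51262 kN.

0.51262 kN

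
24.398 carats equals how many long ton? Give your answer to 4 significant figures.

4.803e-6 long tons

1 carat = 1.96841e-7 long ton.
So 24.398 × 1.96841e-7 ≈ 4.803e-6 long ton.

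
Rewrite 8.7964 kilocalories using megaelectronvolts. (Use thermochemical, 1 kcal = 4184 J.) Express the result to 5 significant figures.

1 kcal = 2.61145 × 10^16 megaelectronvolts.
8.7964 × 2.61145 × 10^16 ≈ 2.2971 × 10^17 MeV.

2.2971 × 10^17 MeV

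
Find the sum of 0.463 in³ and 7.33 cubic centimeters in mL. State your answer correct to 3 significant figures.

14.9 mL

0.463 in³ = 7.58721 mL and 7.33 cm³ = 7.33000 mL.
7.58721 + 7.33000 ≈ 14.9 mL.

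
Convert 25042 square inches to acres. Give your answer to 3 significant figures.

1 in² = 1.59423e-7 acre.
Then 25042 × 1.59423e-7 ≈ 0.00399 acre.

0.00399 acre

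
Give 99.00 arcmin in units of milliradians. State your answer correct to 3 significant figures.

1 arcminute = 0.290888 mrad.
Thus 99.00 × 0.290888 ≈ 28.8 mrad.

28.8 mrad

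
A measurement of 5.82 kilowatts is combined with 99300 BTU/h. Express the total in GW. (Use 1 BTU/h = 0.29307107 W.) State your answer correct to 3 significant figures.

3.49 × 10^-5 gigawatts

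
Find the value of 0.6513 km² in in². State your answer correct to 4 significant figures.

1 km² = 1.55000e+9 square inches.
So 0.6513 × 1.55000e+9 ≈ 1.010e+9 in².

1.010e+9 in²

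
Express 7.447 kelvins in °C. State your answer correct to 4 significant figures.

K = °C + 273.15.
Applying the formula gives -265.7 °C.

-265.7 °C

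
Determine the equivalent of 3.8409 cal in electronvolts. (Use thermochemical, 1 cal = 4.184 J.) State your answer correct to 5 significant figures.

1.0030 × 10^20 eV

1 cal = 2.61145 × 10^19 eV.
Then 3.8409 × 2.61145 × 10^19 ≈ 1.0030 × 10^20 eV.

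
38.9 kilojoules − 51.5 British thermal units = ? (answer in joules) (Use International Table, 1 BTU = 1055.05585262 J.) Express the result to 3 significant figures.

-15400 joules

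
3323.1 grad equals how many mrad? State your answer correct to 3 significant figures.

1 gradian = 15.7080 mrad.
So 3323.1 × 15.7080 ≈ 52200 mrad.

52200 milliradians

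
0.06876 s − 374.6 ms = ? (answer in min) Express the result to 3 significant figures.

0.06876 s = 0.00114600 min and 374.6 ms = 0.00624333 min.
0.00114600 − 0.00624333 ≈ -0.00510 min.

-0.00510 min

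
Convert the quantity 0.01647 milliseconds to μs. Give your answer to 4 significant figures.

1 millisecond = 1000.00 microseconds.
0.01647 × 1000.00 ≈ 16.47 μs.

16.47 μs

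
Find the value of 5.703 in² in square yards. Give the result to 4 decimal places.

0.0044 yd²

1 square inch = 0.000771605 yd².
Then 5.703 × 0.000771605 ≈ 0.0044 yd².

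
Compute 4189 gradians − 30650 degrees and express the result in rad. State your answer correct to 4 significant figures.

-469.1 rad

4189 grad = 65.8007 rad and 30650 ° = 534.943 rad.
65.8007 − 534.943 ≈ -469.1 rad.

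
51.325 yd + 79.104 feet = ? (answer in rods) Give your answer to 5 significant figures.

51.325 yd = 9.33182 rod and 79.104 ft = 4.79418 rod.
9.33182 + 4.79418 ≈ 14.126 rod.

14.126 rods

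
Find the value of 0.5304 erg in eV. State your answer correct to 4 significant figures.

3.310e+11 eV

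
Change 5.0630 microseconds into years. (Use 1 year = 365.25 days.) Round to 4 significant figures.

1 μs = 3.16881e-14 yr.
So 5.0630 × 3.16881e-14 ≈ 1.604e-13 yr.

1.604e-13 yr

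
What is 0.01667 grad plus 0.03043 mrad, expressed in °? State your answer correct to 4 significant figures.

0.01667 grad = 0.0150030 ° and 0.03043 mrad = 0.00174351 °.
0.0150030 + 0.00174351 ≈ 0.01675 °.

0.01675 °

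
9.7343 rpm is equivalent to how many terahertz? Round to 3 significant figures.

1 revolution per minute = 1.66667 × 10^-14 THz.
Then 9.7343 × 1.66667 × 10^-14 ≈ 1.62 × 10^-13 THz.

1.62 × 10^-13 THz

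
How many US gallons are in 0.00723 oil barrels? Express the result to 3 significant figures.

0.304 US gal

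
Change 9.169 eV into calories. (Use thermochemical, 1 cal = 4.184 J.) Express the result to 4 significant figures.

1 eV = 3.82929 × 10^-20 calories.
So 9.169 × 3.82929 × 10^-20 ≈ 3.511 × 10^-19 cal.

3.511 × 10^-19 cal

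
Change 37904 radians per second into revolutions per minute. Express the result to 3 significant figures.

1 radian per second = 9.54930 rpm.
37904 × 9.54930 ≈ 362000 rpm.

362000 revolutions per minute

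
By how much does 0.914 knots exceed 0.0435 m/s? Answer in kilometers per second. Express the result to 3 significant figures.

0.914 kn = 0.000470202 km/s and 0.0435 m/s = 4.35000e-5 km/s.
0.000470202 − 4.35000e-5 ≈ 0.000427 km/s.

0.000427 km/s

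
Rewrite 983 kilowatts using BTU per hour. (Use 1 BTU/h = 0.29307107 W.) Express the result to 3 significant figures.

3.35 × 10^6 BTU/h

1 kW = 3412.14 BTU/h.
Then 983 × 3412.14 ≈ 3.35 × 10^6 BTU/h.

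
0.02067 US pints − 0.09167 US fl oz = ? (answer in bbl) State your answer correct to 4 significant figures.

0.02067 US pt = 6.15179 × 10^-5 bbl and 0.09167 US fl oz = 1.70517 × 10^-5 bbl.
6.15179 × 10^-5 − 1.70517 × 10^-5 ≈ 4.447 × 10^-5 bbl.

4.447 × 10^-5 oil barrels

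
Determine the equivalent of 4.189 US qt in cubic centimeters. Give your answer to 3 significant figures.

3960 cm³

1 US quart = 946.353 cm³.
So 4.189 × 946.353 ≈ 3960 cm³.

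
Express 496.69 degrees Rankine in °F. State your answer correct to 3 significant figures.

37.0 °F

°R = °F + 459.67.
Applying the formula gives 37.0 °F.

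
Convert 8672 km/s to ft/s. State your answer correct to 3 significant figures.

1 km/s = 3280.84 ft/s.
So 8672 × 3280.84 ≈ 2.85e+7 ft/s.

2.85e+7 feet per second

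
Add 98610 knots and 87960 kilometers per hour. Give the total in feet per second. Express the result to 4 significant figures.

246600 feet per second

98610 kn = 166435 ft/s and 87960 km/h = 80161.9 ft/s.
166435 + 80161.9 ≈ 246600 ft/s.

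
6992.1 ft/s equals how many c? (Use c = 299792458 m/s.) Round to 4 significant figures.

7.109 × 10^-6 c

1 foot per second = 1.01670 × 10^-9 c.
Thus 6992.1 × 1.01670 × 10^-9 ≈ 7.109 × 10^-6 c.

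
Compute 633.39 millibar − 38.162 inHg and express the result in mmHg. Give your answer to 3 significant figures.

-494 millimeters of mercury

633.39 mbar = 475.082 mmHg and 38.162 inHg = 969.315 mmHg.
475.082 − 969.315 ≈ -494 mmHg.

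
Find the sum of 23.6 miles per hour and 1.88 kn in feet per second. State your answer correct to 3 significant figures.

37.8 feet per second

23.6 mph = 34.6133 ft/s and 1.88 kn = 3.17308 ft/s.
34.6133 + 3.17308 ≈ 37.8 ft/s.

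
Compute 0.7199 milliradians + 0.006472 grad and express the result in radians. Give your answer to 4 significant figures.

0.7199 mrad = 0.000719900 rad and 0.006472 grad = 0.000101662 rad.
0.000719900 + 0.000101662 ≈ 0.0008216 rad.

0.0008216 rad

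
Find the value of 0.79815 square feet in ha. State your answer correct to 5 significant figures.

7.4151e-6 ha

1 ft² = 9.29030e-6 hectares.
So 0.79815 × 9.29030e-6 ≈ 7.4151e-6 ha.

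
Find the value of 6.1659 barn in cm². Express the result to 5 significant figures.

1 barn = 1.00000e-24 cm².
Then 6.1659 × 1.00000e-24 ≈ 6.1659e-24 cm².

6.1659e-24 square centimeters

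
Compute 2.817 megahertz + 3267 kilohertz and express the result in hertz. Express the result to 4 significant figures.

2.817 MHz = 2.81700 × 10^6 Hz and 3267 kHz = 3.26700 × 10^6 Hz.
2.81700 × 10^6 + 3.26700 × 10^6 ≈ 6.084 × 10^6 Hz.

6.084 × 10^6 hertz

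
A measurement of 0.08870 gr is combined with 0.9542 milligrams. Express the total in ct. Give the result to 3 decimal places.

0.034 ct

0.08870 gr = 0.0287383 ct and 0.9542 mg = 0.00477100 ct.
0.0287383 + 0.00477100 ≈ 0.034 ct.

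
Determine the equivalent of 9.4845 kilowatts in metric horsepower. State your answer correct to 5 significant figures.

12.895 PS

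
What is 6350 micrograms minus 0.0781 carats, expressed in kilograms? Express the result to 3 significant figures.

-9.27 × 10^-6 kg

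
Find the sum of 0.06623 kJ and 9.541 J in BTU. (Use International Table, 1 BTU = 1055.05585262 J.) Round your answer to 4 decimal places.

0.06623 kJ = 0.0627739 BTU and 9.541 J = 0.00904312 BTU.
0.0627739 + 0.00904312 ≈ 0.0718 BTU.

0.0718 BTU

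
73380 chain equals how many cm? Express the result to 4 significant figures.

1.476e+8 cm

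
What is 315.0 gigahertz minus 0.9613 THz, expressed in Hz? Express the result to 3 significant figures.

315.0 GHz = 3.15000 × 10^11 Hz and 0.9613 THz = 9.61300 × 10^11 Hz.
3.15000 × 10^11 − 9.61300 × 10^11 ≈ -6.46 × 10^11 Hz.

-6.46 × 10^11 hertz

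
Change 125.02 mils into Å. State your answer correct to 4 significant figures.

1 mil = 254000 Å.
So 125.02 × 254000 ≈ 3.176e+7 Å.

3.176e+7 angstroms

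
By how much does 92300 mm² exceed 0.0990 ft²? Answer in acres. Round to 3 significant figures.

2.05 × 10^-5 acres

92300 mm² = 2.28078 × 10^-5 acre and 0.0990 ft² = 2.27273 × 10^-6 acre.
2.28078 × 10^-5 − 2.27273 × 10^-6 ≈ 2.05 × 10^-5 acre.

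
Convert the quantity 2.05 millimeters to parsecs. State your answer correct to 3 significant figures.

6.64 × 10^-20 parsecs

1 millimeter = 3.24078 × 10^-20 pc.
So 2.05 × 3.24078 × 10^-20 ≈ 6.64 × 10^-20 pc.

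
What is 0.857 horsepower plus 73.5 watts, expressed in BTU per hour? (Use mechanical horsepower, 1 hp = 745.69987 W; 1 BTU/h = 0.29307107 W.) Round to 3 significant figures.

2430 BTU/h

0.857 hp = 2180.58 BTU/h and 73.5 W = 250.792 BTU/h.
2180.58 + 250.792 ≈ 2430 BTU/h.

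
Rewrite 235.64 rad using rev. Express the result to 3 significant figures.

1 radian = 0.159155 rev.
Then 235.64 × 0.159155 ≈ 37.5 rev.

37.5 rev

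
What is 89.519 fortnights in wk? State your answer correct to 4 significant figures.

1 fortnight = 2.00000 wk.
So 89.519 × 2.00000 ≈ 179.0 wk.

179.0 wk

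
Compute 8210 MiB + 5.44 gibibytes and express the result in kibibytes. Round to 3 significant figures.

1.41 × 10^7 kibibytes

8210 MiB = 8.40704 × 10^6 KiB and 5.44 GiB = 5.70425 × 10^6 KiB.
8.40704 × 10^6 + 5.70425 × 10^6 ≈ 1.41 × 10^7 KiB.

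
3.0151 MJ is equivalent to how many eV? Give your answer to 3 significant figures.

1 megajoule = 6.24151 × 10^24 eV.
So 3.0151 × 6.24151 × 10^24 ≈ 1.88 × 10^25 eV.

1.88 × 10^25 electronvolts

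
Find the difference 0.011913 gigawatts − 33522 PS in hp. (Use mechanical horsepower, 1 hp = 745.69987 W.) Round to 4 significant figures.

-17090 horsepower

0.011913 GW = 15975.6 hp and 33522 PS = 33063.4 hp.
15975.6 − 33063.4 ≈ -17090 hp.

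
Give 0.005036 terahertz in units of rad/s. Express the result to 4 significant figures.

1 terahertz = 6.28319e+12 rad/s.
0.005036 × 6.28319e+12 ≈ 3.164e+10 rad/s.

3.164e+10 radians per second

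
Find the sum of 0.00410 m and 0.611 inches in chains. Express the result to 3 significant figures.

0.000975 chain

0.00410 m = 0.000203810 chain and 0.611 in = 0.000771465 chain.
0.000203810 + 0.000771465 ≈ 0.000975 chain.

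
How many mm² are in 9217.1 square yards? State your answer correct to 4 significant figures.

1 yd² = 836127 mm².
9217.1 × 836127 ≈ 7.707e+9 mm².

7.707e+9 mm²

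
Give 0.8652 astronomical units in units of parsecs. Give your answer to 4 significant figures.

4.195 × 10^-6 parsecs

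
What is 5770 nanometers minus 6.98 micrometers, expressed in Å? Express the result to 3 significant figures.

-12100 angstroms

5770 nm = 57700.0 Å and 6.98 μm = 69800.0 Å.
57700.0 − 69800.0 ≈ -12100 Å.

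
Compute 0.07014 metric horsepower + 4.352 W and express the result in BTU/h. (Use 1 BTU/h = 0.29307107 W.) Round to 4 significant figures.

190.9 BTU/h

0.07014 PS = 176.025 BTU/h and 4.352 W = 14.8496 BTU/h.
176.025 + 14.8496 ≈ 190.9 BTU/h.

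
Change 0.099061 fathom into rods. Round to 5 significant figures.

0.036022 rod

1 fathom = 0.363636 rods.
0.099061 × 0.363636 ≈ 0.036022 rod.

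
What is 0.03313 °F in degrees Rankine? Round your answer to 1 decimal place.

°R = °F + 459.67.
Applying the formula gives 459.7 °R.

459.7 °R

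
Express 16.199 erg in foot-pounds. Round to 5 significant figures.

1 erg = 7.37562e-8 ft·lbf.
16.199 × 7.37562e-8 ≈ 1.1948e-6 ft·lbf.

1.1948e-6 ft·lbf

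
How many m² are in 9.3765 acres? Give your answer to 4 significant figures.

37950 m²

1 acre = 4046.86 m².
Then 9.3765 × 4046.86 ≈ 37950 m².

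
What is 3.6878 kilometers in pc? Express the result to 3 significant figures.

1 kilometer = 3.24078 × 10^-14 pc.
3.6878 × 3.24078 × 10^-14 ≈ 1.20 × 10^-13 pc.

1.20 × 10^-13 parsecs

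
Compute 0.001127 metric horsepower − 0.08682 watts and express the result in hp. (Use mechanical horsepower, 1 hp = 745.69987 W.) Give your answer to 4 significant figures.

0.0009952 hp

0.001127 PS = 0.00111158 hp and 0.08682 W = 0.000116428 hp.
0.00111158 − 0.000116428 ≈ 0.0009952 hp.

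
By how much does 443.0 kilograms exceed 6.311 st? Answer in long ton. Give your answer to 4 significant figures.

0.3966 long ton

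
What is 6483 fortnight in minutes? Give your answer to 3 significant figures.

1 fortnight = 20160.0 min.
So 6483 × 20160.0 ≈ 1.31 × 10^8 min.

1.31 × 10^8 minutes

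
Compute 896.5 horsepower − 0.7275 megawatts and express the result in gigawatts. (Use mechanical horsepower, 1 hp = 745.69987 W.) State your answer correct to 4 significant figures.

896.5 hp = 0.000668520 GW and 0.7275 MW = 0.000727500 GW.
0.000668520 − 0.000727500 ≈ -5.898 × 10^-5 GW.

-5.898 × 10^-5 gigawatts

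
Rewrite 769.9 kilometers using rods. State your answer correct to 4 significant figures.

153100 rods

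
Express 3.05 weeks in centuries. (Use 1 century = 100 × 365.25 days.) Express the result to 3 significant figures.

0.000585 century

1 wk = 0.000191650 centuries.
3.05 × 0.000191650 ≈ 0.000585 century.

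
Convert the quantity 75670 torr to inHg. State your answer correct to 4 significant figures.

2979 inHg

1 torr = 0.0393701 inHg.
Thus 75670 × 0.0393701 ≈ 2979 inHg.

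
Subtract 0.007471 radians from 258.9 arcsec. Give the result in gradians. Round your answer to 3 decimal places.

-0.396 gradians

258.9 arcsec = 0.0799074 grad and 0.007471 rad = 0.475619 grad.
0.0799074 − 0.475619 ≈ -0.396 grad.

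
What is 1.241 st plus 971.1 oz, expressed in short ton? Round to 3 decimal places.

0.039 short ton

1.241 st = 0.00868700 short ton and 971.1 oz = 0.0303469 short ton.
0.00868700 + 0.0303469 ≈ 0.039 short ton.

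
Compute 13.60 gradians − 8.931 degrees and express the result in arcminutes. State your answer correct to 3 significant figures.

199 arcmin

13.60 grad = 734.400 arcmin and 8.931 ° = 535.860 arcmin.
734.400 − 535.860 ≈ 199 arcmin.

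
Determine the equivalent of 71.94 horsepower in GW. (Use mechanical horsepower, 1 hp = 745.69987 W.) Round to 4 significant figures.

1 hp = 7.45700e-7 gigawatts.
Thus 71.94 × 7.45700e-7 ≈ 5.365e-5 GW.

5.365e-5 gigawatts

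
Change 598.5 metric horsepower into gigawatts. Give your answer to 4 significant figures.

1 PS = 7.35499e-7 GW.
Thus 598.5 × 7.35499e-7 ≈ 0.0004402 GW.

0.0004402 GW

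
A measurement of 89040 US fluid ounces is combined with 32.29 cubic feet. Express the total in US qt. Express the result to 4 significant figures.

89040 US fl oz = 2782.50 US qt and 32.29 ft³ = 966.184 US qt.
2782.50 + 966.184 ≈ 3749 US qt.

3749 US quarts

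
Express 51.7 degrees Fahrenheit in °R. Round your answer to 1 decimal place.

511.4 °R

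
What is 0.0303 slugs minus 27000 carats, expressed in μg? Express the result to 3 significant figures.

0.0303 slug = 4.42195e+8 μg and 27000 ct = 5.40000e+9 μg.
4.42195e+8 − 5.40000e+9 ≈ -4.96e+9 μg.

-4.96e+9 μg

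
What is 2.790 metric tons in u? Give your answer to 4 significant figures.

1 metric ton = 6.02214 × 10^29 u.
Then 2.790 × 6.02214 × 10^29 ≈ 1.680 × 10^30 u.

1.680 × 10^30 u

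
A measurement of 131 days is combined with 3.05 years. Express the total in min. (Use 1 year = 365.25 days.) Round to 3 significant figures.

131 d = 188640 min and 3.05 yr = 1.60418 × 10^6 min.
188640 + 1.60418 × 10^6 ≈ 1.79 × 10^6 min.

1.79 × 10^6 min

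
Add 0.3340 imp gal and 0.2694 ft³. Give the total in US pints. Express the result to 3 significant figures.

0.3340 imp gal = 3.20894 US pt and 0.2694 ft³ = 16.1220 US pt.
3.20894 + 16.1220 ≈ 19.3 US pt.

19.3 US pt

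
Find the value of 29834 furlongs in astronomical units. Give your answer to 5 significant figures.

1 furlong = 1.34473 × 10^-9 au.
29834 × 1.34473 × 10^-9 ≈ 4.0119 × 10^-5 au.

4.0119 × 10^-5 au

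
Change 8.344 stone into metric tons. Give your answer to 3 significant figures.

1 st = 0.00635029 metric tons.
8.344 × 0.00635029 ≈ 0.0530 t.

0.0530 t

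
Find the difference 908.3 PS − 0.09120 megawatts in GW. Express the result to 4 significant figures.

908.3 PS = 0.000668054 GW and 0.09120 MW = 9.12000 × 10^-5 GW.
0.000668054 − 9.12000 × 10^-5 ≈ 0.0005769 GW.

0.0005769 gigawatts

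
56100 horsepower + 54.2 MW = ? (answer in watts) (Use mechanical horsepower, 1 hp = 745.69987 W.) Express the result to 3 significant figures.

9.60 × 10^7 watts

56100 hp = 4.18338 × 10^7 W and 54.2 MW = 5.42000 × 10^7 W.
4.18338 × 10^7 + 5.42000 × 10^7 ≈ 9.60 × 10^7 W.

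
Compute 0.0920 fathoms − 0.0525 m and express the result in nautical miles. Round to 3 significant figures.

6.25e-5 nmi

0.0920 fathom = 9.08475e-5 nmi and 0.0525 m = 2.83477e-5 nmi.
9.08475e-5 − 2.83477e-5 ≈ 6.25e-5 nmi.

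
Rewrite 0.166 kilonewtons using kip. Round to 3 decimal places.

1 kN = 0.224809 kip.
Thus 0.166 × 0.224809 ≈ 0.037 kip.

0.037 kips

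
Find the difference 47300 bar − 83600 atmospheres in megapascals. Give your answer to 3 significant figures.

-3740 MPa

47300 bar = 4730.00 MPa and 83600 atm = 8470.77 MPa.
4730.00 − 8470.77 ≈ -3740 MPa.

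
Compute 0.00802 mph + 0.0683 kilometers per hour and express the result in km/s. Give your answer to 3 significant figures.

0.00802 mph = 3.58526e-6 km/s and 0.0683 km/h = 1.89722e-5 km/s.
3.58526e-6 + 1.89722e-5 ≈ 2.26e-5 km/s.

2.26e-5 km/s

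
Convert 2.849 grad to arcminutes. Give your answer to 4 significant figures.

153.8 arcmin

1 gradian = 54.0000 arcmin.
Thus 2.849 × 54.0000 ≈ 153.8 arcmin.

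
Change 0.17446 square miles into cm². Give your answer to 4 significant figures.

4.518 × 10^9 square centimeters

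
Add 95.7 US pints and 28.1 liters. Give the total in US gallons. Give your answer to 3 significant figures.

19.4 US gallons

95.7 US pt = 11.9625 US gal and 28.1 L = 7.42323 US gal.
11.9625 + 7.42323 ≈ 19.4 US gal.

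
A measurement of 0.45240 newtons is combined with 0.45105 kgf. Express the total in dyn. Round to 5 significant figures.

0.45240 N = 45240.0 dyn and 0.45105 kgf = 442329 dyn.
45240.0 + 442329 ≈ 487570 dyn.

487570 dynes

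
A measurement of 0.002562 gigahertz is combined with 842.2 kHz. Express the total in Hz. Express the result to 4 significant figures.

0.002562 GHz = 2.56200 × 10^6 Hz and 842.2 kHz = 842200 Hz.
2.56200 × 10^6 + 842200 ≈ 3.404 × 10^6 Hz.

3.404 × 10^6 hertz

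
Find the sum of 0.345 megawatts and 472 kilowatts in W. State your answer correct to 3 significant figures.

0.345 MW = 345000 W and 472 kW = 472000 W.
345000 + 472000 ≈ 817000 W.

817000 W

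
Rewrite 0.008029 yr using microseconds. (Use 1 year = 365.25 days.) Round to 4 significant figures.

1 yr = 3.15576 × 10^13 microseconds.
Thus 0.008029 × 3.15576 × 10^13 ≈ 2.534 × 10^11 μs.

2.534 × 10^11 microseconds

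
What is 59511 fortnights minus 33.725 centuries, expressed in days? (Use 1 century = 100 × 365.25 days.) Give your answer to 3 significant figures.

-399000 days

59511 fortnight = 833154 d and 33.725 century = 1.23181e+6 d.
833154 − 1.23181e+6 ≈ -399000 d.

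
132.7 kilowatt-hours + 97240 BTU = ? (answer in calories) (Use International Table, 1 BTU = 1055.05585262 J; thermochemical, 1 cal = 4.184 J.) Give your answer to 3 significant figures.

1.39e+8 cal

132.7 kWh = 1.14178e+8 cal and 97240 BTU = 2.45205e+7 cal.
1.14178e+8 + 2.45205e+7 ≈ 1.39e+8 cal.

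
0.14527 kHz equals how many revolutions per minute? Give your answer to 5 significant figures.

1 kilohertz = 60000.0 rpm.
Then 0.14527 × 60000.0 ≈ 8716.2 rpm.

8716.2 rpm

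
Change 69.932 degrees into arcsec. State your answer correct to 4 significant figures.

251800 arcseconds

1 degree = 3600.00 arcseconds.
Thus 69.932 × 3600.00 ≈ 251800 arcsec.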